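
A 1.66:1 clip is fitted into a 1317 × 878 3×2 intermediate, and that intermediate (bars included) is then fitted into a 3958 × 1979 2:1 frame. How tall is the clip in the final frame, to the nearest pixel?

1.66:1 in 1317×878: fills the width, so the clip is 1317.00 × 793.37.
3×2 in 3958×1979: fills the height, so the intermediate becomes 2968.50 × 1979.00 — a scale of ×2.2540.
Applying the same ×2.2540: 793.37 → 1788.25.

1788 px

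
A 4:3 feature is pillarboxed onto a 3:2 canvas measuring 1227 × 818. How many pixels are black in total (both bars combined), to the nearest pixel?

4:3 is narrower than 3:2, so it spans the full height.
The feature is 818 × 4/3 ≈ 1090.6667 px wide.
1227 − 1090.6667 = 136.3333 px of bars.
That's 136.3333 × 818 ≈ 111521 black pixels.

111521 pixels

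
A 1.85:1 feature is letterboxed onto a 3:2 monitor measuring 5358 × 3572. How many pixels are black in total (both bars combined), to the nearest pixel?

3620850 pixels

Since 1.850 > 1.500, the feature is width-limited.
That makes the image 2896.2162 px tall (5358 / 1.850).
Black = 3572 − 2896.2162 = 675.7838 px.
Across the 5358-px span: 675.7838 × 5358 ≈ 3620850 px.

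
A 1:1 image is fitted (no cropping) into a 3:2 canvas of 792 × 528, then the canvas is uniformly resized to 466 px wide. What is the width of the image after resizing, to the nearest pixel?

311 px

In the 792×528 frame the image fills the height: width = 528 × 1/1 ≈ 528.00 px.
Resizing to 466 px wide multiplies everything by 0.5884: 528.00 → 310.67 px.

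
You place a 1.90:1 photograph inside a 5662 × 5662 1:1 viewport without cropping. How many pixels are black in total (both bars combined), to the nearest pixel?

Since 1.900 > 1.000, the photograph is width-limited.
The photograph is 5662 / 1.900 ≈ 2980.0000 px tall.
Leftover height: 5662 − 2980.0000 = 2682.0000 px.
Bar area = 2682.0000 × 5662 ≈ 15185484 px.

15185484 pixels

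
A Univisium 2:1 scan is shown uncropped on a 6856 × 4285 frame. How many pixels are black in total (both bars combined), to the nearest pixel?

Univisium 2:1 (2.000) > 16×10 (1.600), so the scan fills the width.
The scan is 6856 × 1/2 ≈ 3428.0000 px tall.
Leftover height: 4285 − 3428.0000 = 857.0000 px.
That's 857.0000 × 6856 ≈ 5875592 black pixels.

5875592 pixels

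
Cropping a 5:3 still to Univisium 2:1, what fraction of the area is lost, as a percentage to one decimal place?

Univisium 2:1 is wider than 5:3, so the crop keeps the full width and trims the height.
(1.667)/(2.000) ≈ 0.833 of the area survives, leaving 16.67% discarded.

16.7%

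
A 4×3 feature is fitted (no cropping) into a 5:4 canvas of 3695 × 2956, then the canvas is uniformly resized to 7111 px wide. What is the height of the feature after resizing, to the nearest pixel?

5333 px

Fitted into 3695×2956, the feature spans the width; its height is 3695 × 3/4 ≈ 2771.25 px.
Resizing to 7111 px wide multiplies everything by 1.9245: 2771.25 → 5333.25 px.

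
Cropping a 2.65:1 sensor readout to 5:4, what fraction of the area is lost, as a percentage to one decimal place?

52.8%

5:4 is narrower than 2.65:1, so the crop keeps the full height and trims the width.
Area ratio = (1.250)/(2.650) = 47.17%; the remaining 52.83% is cropped out.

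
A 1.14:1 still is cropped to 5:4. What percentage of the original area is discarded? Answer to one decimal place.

The width stays; only height is cut (since 5:4 is wider than 1.14:1).
Area ratio = (1.140)/(1.250) = 91.20%; the remaining 8.80% is cropped out.

8.8%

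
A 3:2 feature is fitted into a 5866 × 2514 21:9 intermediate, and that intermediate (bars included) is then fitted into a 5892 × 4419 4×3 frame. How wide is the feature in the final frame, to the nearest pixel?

3:2 in 5866×2514: fills the height, so the feature is 3771.00 × 2514.00.
Second fit — the 21:9 canvas into 5892×4419 spans the width: 5892.00 × 2525.14 (×1.0044 from 5866×2514).
Applying the same ×1.0044: 3771.00 → 3787.71.

3788 px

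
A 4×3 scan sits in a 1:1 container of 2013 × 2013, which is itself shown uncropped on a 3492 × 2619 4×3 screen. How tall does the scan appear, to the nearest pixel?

Inside the 2013×2013 canvas the scan is width-limited at 2013.00 × 1509.75.
Second fit — the 1:1 canvas into 3492×2619 spans the height: 2619.00 × 2619.00 (×1.3010 from 2013×2013).
The scan scales with it: height 1509.75 × 1.3010 ≈ 1964.25.

1964 px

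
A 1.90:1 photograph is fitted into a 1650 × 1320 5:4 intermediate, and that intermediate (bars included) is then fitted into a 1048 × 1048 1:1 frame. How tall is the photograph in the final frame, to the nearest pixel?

552 px

1.90:1 in 1650×1320: fills the width, so the photograph is 1650.00 × 868.42.
The 5:4 canvas is width-limited in 1048×1048, giving 1048.00 × 838.40; scale factor 0.6352.
Applying the same ×0.6352: 868.42 → 551.58.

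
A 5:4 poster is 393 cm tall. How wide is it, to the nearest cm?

At 5:4, 393·5/4 ≈ 491.25.

491 cm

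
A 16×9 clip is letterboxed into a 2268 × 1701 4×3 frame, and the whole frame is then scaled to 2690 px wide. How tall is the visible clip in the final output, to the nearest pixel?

In the 2268×1701 frame the clip fills the width: height = 2268 × 9/16 ≈ 1275.75 px.
Scaling 2268 → 2690 is ×1.1861, so the height becomes 1275.75 × 1.1861 ≈ 1513.12 px.

1513 px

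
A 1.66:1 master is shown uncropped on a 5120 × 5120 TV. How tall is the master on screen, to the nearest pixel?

1.66:1 (1.660) > square (1.000), so the master fills the width.
Content height = 5120 / 1.660 ≈ 3084.34 px.

3084 px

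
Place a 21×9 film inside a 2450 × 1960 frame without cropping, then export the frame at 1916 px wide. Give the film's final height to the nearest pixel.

Fitted into 2450×1960, the film spans the width; its height is 2450 × 9/21 ≈ 1050.00 px.
Resizing to 1916 px wide multiplies everything by 0.7820: 1050.00 → 821.14 px.

821 px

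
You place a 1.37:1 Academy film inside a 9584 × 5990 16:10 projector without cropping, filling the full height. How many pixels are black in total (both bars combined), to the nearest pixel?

8252423 pixels

Content width = 5990 × 1.370 ≈ 8206.3000 px.
Black = 9584 − 8206.3000 = 1377.7000 px.
Across the 5990-px span: 1377.7000 × 5990 ≈ 8252423 px.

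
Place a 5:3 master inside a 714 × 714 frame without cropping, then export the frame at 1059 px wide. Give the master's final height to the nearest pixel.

Fitted into 714×714, the master spans the width; its height is 714 × 3/5 ≈ 428.40 px.
Resizing to 1059 px wide multiplies everything by 1.4832: 428.40 → 635.40 px.

635 px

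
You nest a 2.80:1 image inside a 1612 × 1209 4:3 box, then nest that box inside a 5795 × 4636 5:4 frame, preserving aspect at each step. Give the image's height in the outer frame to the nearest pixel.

2070 px

2.80:1 in 1612×1209: fills the width, so the image is 1612.00 × 575.71.
The 4:3 canvas is width-limited in 5795×4636, giving 5795.00 × 4346.25; scale factor 3.5949.
So the image's height is 575.71 × 3.5949 ≈ 2069.64.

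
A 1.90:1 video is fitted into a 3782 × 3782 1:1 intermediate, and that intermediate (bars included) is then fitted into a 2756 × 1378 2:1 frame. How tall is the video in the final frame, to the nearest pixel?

725 px

First fit — 1.90:1 into 3782×3782 spans the width: 3782.00 × 1990.53.
The 1:1 canvas is height-limited in 2756×1378, giving 1378.00 × 1378.00; scale factor 0.3644.
So the video's height is 1990.53 × 0.3644 ≈ 725.26.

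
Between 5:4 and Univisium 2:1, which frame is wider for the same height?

5:4 = 1.25 and Univisium 2:1 = 2; 2 > 1.25.

Univisium 2:1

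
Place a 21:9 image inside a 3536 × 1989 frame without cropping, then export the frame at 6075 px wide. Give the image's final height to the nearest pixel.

In the 3536×1989 frame the image fills the width: height = 3536 × 9/21 ≈ 1515.43 px.
Scaling 3536 → 6075 is ×1.7180, so the height becomes 1515.43 × 1.7180 ≈ 2603.57 px.

2604 px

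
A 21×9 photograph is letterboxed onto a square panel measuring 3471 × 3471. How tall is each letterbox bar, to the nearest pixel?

Since 2.333 > 1.000, the photograph is width-limited.
Content height = 3471 × 9/21 ≈ 1487.57 px.
Black = 3471 − 1487.57 = 1983.43 px, or 991.71 per bar.

992 px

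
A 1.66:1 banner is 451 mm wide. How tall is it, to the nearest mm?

272 mm

451 / 1.660 = 271.69.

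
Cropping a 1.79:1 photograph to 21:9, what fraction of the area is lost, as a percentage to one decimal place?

Going from 1.79:1 to 21:9 means cutting height while keeping width.
Area ratio = (1.790)/(2.333) = 76.71%; the remaining 23.29% is cropped out.

23.3%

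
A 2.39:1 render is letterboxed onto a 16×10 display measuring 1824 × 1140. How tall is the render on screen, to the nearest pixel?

Since 2.390 > 1.600, the render is width-limited.
The render is 1824 / 2.390 ≈ 763.18 px tall.

763 px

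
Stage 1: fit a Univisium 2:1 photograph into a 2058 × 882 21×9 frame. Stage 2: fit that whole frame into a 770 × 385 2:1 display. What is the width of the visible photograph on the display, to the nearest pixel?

Inside the 2058×882 canvas the photograph is height-limited at 1764.00 × 882.00.
21×9 in 770×385: fills the width, so the intermediate becomes 770.00 × 330.00 — a scale of ×0.3741.
So the photograph's width is 1764.00 × 0.3741 ≈ 660.00.

660 px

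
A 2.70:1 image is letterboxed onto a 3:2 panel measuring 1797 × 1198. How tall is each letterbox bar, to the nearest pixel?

266 px

2.70:1 is wider than 3:2, so it spans the full width.
The image is 1797 / 2.700 ≈ 665.56 px tall.
Black = 1198 − 665.56 = 532.44 px, or 266.22 per bar.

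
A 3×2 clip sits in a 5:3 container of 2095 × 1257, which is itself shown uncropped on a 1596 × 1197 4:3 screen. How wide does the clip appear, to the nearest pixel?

3×2 in 2095×1257: fills the height, so the clip is 1885.50 × 1257.00.
Second fit — the 5:3 canvas into 1596×1197 spans the width: 1596.00 × 957.60 (×0.7618 from 2095×1257).
Applying the same ×0.7618: 1885.50 → 1436.40.

1436 px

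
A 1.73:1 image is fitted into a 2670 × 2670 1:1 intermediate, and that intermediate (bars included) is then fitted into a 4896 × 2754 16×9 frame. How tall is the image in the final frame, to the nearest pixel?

1592 px

Inside the 2670×2670 canvas the image is width-limited at 2670.00 × 1543.35.
1:1 in 4896×2754: fills the height, so the intermediate becomes 2754.00 × 2754.00 — a scale of ×1.0315.
Applying the same ×1.0315: 1543.35 → 1591.91.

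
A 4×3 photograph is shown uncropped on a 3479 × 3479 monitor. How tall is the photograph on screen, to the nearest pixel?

4×3 (1.333) > square (1.000), so the photograph fills the width.
Content height = 3479 × 3/4 ≈ 2609.25 px.

2609 px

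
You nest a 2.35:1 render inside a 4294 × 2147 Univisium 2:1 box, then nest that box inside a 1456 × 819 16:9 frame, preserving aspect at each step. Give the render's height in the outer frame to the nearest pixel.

2.35:1 in 4294×2147: fills the width, so the render is 4294.00 × 1827.23.
Univisium 2:1 in 1456×819: fills the width, so the intermediate becomes 1456.00 × 728.00 — a scale of ×0.3391.
The render scales with it: height 1827.23 × 0.3391 ≈ 619.57.

620 px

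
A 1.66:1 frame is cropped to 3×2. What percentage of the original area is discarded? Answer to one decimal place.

9.6%

The height stays; only width is cut (since 3×2 is narrower than 1.66:1).
Fraction kept = (1.500)/(1.660) ≈ 90.36%, so 9.64% is lost.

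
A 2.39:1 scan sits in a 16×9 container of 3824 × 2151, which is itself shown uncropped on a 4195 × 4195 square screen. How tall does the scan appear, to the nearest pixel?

2.39:1 in 3824×2151: fills the width, so the scan is 3824.00 × 1600.00.
The 16×9 canvas is width-limited in 4195×4195, giving 4195.00 × 2359.69; scale factor 1.0970.
Applying the same ×1.0970: 1600.00 → 1755.23.

1755 px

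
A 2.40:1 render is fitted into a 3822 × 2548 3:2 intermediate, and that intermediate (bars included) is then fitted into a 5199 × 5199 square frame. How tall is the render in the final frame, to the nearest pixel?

First fit — 2.40:1 into 3822×2548 spans the width: 3822.00 × 1592.50.
Second fit — the 3:2 canvas into 5199×5199 spans the width: 5199.00 × 3466.00 (×1.3603 from 3822×2548).
The render scales with it: height 1592.50 × 1.3603 ≈ 2166.25.

2166 px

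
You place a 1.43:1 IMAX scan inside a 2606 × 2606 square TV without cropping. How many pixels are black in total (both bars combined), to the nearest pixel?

Since 1.430 > 1.000, the scan is width-limited.
The scan is 2606 / 1.430 ≈ 1822.3776 px tall.
Leftover height: 2606 − 1822.3776 = 783.6224 px.
Across the 2606-px span: 783.6224 × 2606 ≈ 2042120 px.

2042120 pixels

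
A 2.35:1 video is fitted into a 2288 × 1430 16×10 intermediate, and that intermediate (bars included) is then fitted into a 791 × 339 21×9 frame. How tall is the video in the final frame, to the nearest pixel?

2.35:1 in 2288×1430: fills the width, so the video is 2288.00 × 973.62.
Second fit — the 16×10 canvas into 791×339 spans the height: 542.40 × 339.00 (×0.2371 from 2288×1430).
Applying the same ×0.2371: 973.62 → 230.81.

231 px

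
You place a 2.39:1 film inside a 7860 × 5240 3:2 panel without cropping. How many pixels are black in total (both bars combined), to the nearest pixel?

15337195 pixels

Since 2.390 > 1.500, the film is width-limited.
The film is 7860 / 2.390 ≈ 3288.7029 px tall.
5240 − 3288.7029 = 1951.2971 px of bars.
That's 1951.2971 × 7860 ≈ 15337195 black pixels.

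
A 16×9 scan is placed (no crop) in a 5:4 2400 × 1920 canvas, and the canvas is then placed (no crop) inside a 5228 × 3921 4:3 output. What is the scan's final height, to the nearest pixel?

16×9 in 2400×1920: fills the width, so the scan is 2400.00 × 1350.00.
Second fit — the 5:4 canvas into 5228×3921 spans the height: 4901.25 × 3921.00 (×2.0422 from 2400×1920).
The scan scales with it: height 1350.00 × 2.0422 ≈ 2756.95.

2757 px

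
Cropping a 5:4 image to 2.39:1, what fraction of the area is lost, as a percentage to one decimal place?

47.7%

Going from 5:4 to 2.39:1 means cutting height while keeping width.
Area ratio = (1.250)/(2.390) = 52.30%; the remaining 47.70% is cropped out.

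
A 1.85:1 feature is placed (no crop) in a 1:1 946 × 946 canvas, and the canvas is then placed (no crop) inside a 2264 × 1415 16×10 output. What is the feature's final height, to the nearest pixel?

765 px

1.85:1 in 946×946: fills the width, so the feature is 946.00 × 511.35.
Second fit — the 1:1 canvas into 2264×1415 spans the height: 1415.00 × 1415.00 (×1.4958 from 946×946).
Applying the same ×1.4958: 511.35 → 764.86.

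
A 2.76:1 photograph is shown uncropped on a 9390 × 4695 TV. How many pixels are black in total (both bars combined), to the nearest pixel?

2.76:1 (2.760) > 2:1 (2.000), so the photograph fills the width.
Content height = 9390 / 2.760 ≈ 3402.1739 px.
4695 − 3402.1739 = 1292.8261 px of bars.
Bar area = 1292.8261 × 9390 ≈ 12139637 px.

12139637 pixels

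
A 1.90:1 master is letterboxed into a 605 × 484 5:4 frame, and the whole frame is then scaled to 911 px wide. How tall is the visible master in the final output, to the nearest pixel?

479 px

In the 605×484 frame the master fills the width: height = 605 / 1.900 ≈ 318.42 px.
Resizing to 911 px wide multiplies everything by 1.5058: 318.42 → 479.47 px.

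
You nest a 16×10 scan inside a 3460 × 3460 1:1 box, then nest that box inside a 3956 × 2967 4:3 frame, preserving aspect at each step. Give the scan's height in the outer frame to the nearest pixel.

1854 px

Inside the 3460×3460 canvas the scan is width-limited at 3460.00 × 2162.50.
Second fit — the 1:1 canvas into 3956×2967 spans the height: 2967.00 × 2967.00 (×0.8575 from 3460×3460).
The scan scales with it: height 2162.50 × 0.8575 ≈ 1854.38.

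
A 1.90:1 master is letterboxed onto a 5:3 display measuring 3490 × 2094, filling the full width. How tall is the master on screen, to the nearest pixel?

1837 px

Content height = 3490 / 1.900 ≈ 1836.84 px.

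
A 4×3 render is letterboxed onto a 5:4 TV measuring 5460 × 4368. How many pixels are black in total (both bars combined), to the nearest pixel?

4×3 is wider than 5:4, so it spans the full width.
The render is 5460 × 3/4 ≈ 4095.0000 px tall.
Leftover height: 4368 − 4095.0000 = 273.0000 px.
That's 273.0000 × 5460 ≈ 1490580 black pixels.

1490580 pixels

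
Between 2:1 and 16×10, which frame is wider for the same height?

2 and 16×10 = 1.6; 2 > 1.6.

2:1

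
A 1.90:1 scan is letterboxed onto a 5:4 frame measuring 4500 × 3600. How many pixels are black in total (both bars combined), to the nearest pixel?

Since 1.900 > 1.250, the scan is width-limited.
The scan is 4500 / 1.900 ≈ 2368.4211 px tall.
Black = 3600 − 2368.4211 = 1231.5789 px.
That's 1231.5789 × 4500 ≈ 5542105 black pixels.

5542105 pixels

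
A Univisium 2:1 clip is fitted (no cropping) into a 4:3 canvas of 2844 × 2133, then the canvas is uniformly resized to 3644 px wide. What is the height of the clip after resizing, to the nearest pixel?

1822 px

At 2844×2133 the clip is width-limited, so height = 2844 × 1/2 ≈ 1422.00 px.
The frame scales by 3644/2844 = 1.2813; 1422.00 × 1.2813 ≈ 1822.00 px.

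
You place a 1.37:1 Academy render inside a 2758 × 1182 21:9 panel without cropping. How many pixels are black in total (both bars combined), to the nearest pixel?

1.37:1 Academy is narrower than 21:9, so it spans the full height.
Content width = 1182 × 1.370 ≈ 1619.3400 px.
2758 − 1619.3400 = 1138.6600 px of bars.
That's 1138.6600 × 1182 ≈ 1345896 black pixels.

1345896 pixels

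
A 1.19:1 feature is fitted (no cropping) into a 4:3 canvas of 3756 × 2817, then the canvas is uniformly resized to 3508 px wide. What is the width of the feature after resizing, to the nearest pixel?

3131 px

At 3756×2817 the feature is height-limited, so width = 2817 × 1.190 ≈ 3352.23 px.
Scaling 3756 → 3508 is ×0.9340, so the width becomes 3352.23 × 0.9340 ≈ 3130.89 px.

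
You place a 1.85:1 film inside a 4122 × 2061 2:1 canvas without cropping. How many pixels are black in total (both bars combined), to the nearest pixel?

637158 pixels

1.85:1 is narrower than 2:1, so it spans the full height.
Content width = 2061 × 1.850 ≈ 3812.8500 px.
Black = 4122 − 3812.8500 = 309.1500 px.
Bar area = 309.1500 × 2061 ≈ 637158 px.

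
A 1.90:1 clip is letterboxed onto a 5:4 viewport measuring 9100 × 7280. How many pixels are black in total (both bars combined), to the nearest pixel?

Since 1.900 > 1.250, the clip is width-limited.
Content height = 9100 / 1.900 ≈ 4789.4737 px.
Leftover height: 7280 − 4789.4737 = 2490.5263 px.
Across the 9100-px span: 2490.5263 × 9100 ≈ 22663789 px.

22663789 pixels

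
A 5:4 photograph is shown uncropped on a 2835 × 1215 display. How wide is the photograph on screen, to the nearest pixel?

1519 px

5:4 (1.250) < 21:9 (2.333), so the photograph fills the height.
That makes the image 1518.75 px wide (1215 × 5/4).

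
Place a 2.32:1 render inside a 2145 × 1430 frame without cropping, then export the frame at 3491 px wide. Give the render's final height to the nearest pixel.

In the 2145×1430 frame the render fills the width: height = 2145 / 2.320 ≈ 924.57 px.
Scaling 2145 → 3491 is ×1.6275, so the height becomes 924.57 × 1.6275 ≈ 1504.74 px.

1505 px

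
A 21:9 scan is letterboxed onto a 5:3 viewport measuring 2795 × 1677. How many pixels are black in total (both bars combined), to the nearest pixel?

21:9 (2.333) > 5:3 (1.667), so the scan fills the width.
The scan is 2795 × 9/21 ≈ 1197.8571 px tall.
Black = 1677 − 1197.8571 = 479.1429 px.
Bar area = 479.1429 × 2795 ≈ 1339204 px.

1339204 pixels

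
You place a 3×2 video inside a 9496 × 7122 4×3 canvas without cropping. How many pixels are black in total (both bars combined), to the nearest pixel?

7514501 pixels

3×2 (1.500) > 4×3 (1.333), so the video fills the width.
Content height = 9496 × 2/3 ≈ 6330.6667 px.
7122 − 6330.6667 = 791.3333 px of bars.
Bar area = 791.3333 × 9496 ≈ 7514501 px.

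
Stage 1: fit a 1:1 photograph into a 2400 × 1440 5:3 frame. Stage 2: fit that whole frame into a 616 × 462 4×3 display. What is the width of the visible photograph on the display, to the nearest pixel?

370 px

First fit — 1:1 into 2400×1440 spans the height: 1440.00 × 1440.00.
Second fit — the 5:3 canvas into 616×462 spans the width: 616.00 × 369.60 (×0.2567 from 2400×1440).
So the photograph's width is 1440.00 × 0.2567 ≈ 369.60.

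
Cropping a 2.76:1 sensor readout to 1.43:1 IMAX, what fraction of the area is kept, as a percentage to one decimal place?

1.43:1 IMAX is narrower than 2.76:1, so the crop keeps the full height and trims the width.
Fraction kept = (1.430)/(2.760) ≈ 51.81%.

51.8%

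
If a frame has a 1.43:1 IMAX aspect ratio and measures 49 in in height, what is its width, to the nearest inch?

At 1.43:1 IMAX, 49 × 1.430 ≈ 70.07.

70 in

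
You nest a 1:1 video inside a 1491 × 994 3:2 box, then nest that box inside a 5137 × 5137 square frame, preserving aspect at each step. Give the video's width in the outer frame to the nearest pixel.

Inside the 1491×994 canvas the video is height-limited at 994.00 × 994.00.
The 3:2 canvas is width-limited in 5137×5137, giving 5137.00 × 3424.67; scale factor 3.4453.
Applying the same ×3.4453: 994.00 → 3424.67.

3425 px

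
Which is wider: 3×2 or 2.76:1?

2.76:1

3×2 = 1.5 and 2.76; 2.76 > 1.5.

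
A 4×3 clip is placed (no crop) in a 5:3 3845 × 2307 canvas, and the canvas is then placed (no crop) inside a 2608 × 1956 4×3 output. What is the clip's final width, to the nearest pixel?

2086 px

4×3 in 3845×2307: fills the height, so the clip is 3076.00 × 2307.00.
The 5:3 canvas is width-limited in 2608×1956, giving 2608.00 × 1564.80; scale factor 0.6783.
The clip scales with it: width 3076.00 × 0.6783 ≈ 2086.40.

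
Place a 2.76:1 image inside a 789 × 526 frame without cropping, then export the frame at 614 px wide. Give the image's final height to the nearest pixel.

222 px

At 789×526 the image is width-limited, so height = 789 / 2.760 ≈ 285.87 px.
The frame scales by 614/789 = 0.7782; 285.87 × 0.7782 ≈ 222.46 px.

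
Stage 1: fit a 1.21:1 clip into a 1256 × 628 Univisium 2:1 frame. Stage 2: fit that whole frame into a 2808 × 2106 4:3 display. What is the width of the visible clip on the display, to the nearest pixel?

First fit — 1.21:1 into 1256×628 spans the height: 759.88 × 628.00.
Second fit — the Univisium 2:1 canvas into 2808×2106 spans the width: 2808.00 × 1404.00 (×2.2357 from 1256×628).
The clip scales with it: width 759.88 × 2.2357 ≈ 1698.84.

1699 px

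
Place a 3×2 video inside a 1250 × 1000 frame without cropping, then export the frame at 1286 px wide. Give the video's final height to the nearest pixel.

Fitted into 1250×1000, the video spans the width; its height is 1250 × 2/3 ≈ 833.33 px.
The frame scales by 1286/1250 = 1.0288; 833.33 × 1.0288 ≈ 857.33 px.

857 px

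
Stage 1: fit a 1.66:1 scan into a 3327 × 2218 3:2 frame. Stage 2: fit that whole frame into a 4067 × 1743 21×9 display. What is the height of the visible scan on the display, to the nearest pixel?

1575 px

First fit — 1.66:1 into 3327×2218 spans the width: 3327.00 × 2004.22.
Second fit — the 3:2 canvas into 4067×1743 spans the height: 2614.50 × 1743.00 (×0.7858 from 3327×2218).
So the scan's height is 2004.22 × 0.7858 ≈ 1575.00.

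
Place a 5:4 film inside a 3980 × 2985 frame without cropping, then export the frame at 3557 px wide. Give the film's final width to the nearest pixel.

3335 px

In the 3980×2985 frame the film fills the height: width = 2985 × 5/4 ≈ 3731.25 px.
The frame scales by 3557/3980 = 0.8937; 3731.25 × 0.8937 ≈ 3334.69 px.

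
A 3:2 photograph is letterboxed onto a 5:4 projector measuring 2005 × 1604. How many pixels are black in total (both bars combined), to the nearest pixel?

536003 pixels

3:2 is wider than 5:4, so it spans the full width.
The photograph is 2005 × 2/3 ≈ 1336.6667 px tall.
Leftover height: 1604 − 1336.6667 = 267.3333 px.
Bar area = 267.3333 × 2005 ≈ 536003 px.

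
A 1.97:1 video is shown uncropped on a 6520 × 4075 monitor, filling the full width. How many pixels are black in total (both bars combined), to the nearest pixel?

That makes the image 3309.6447 px tall (6520 / 1.970).
Leftover height: 4075 − 3309.6447 = 765.3553 px.
Across the 6520-px span: 765.3553 × 6520 ≈ 4990117 px.

4990117 pixels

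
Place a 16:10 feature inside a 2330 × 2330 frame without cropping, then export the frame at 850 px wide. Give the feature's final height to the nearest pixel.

At 2330×2330 the feature is width-limited, so height = 2330 × 10/16 ≈ 1456.25 px.
Scaling 2330 → 850 is ×0.3648, so the height becomes 1456.25 × 0.3648 ≈ 531.25 px.

531 px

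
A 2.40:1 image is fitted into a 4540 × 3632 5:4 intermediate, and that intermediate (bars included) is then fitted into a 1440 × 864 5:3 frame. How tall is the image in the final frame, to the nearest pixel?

450 px

2.40:1 in 4540×3632: fills the width, so the image is 4540.00 × 1891.67.
The 5:4 canvas is height-limited in 1440×864, giving 1080.00 × 864.00; scale factor 0.2379.
So the image's height is 1891.67 × 0.2379 ≈ 450.00.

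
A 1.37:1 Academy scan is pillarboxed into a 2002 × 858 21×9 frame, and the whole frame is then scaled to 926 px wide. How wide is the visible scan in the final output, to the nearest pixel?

In the 2002×858 frame the scan fills the height: width = 858 × 1.370 ≈ 1175.46 px.
Resizing to 926 px wide multiplies everything by 0.4625: 1175.46 → 543.69 px.

544 px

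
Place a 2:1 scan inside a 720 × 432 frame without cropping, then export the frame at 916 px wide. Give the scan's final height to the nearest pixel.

458 px

At 720×432 the scan is width-limited, so height = 720 × 1/2 ≈ 360.00 px.
The frame scales by 916/720 = 1.2722; 360.00 × 1.2722 ≈ 458.00 px.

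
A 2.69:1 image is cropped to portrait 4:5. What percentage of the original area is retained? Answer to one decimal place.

29.7%

The height stays; only width is cut (since portrait 4:5 is narrower than 2.69:1).
(0.800)/(2.690) ≈ 0.297 of the area survives.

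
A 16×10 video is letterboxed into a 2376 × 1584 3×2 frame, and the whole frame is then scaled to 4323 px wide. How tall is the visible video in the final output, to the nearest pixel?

In the 2376×1584 frame the video fills the width: height = 2376 × 10/16 ≈ 1485.00 px.
Resizing to 4323 px wide multiplies everything by 1.8194: 1485.00 → 2701.88 px.

2702 px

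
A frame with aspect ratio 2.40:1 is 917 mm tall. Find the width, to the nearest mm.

2201 mm

Width = 917 × 2.400 = 2200.80.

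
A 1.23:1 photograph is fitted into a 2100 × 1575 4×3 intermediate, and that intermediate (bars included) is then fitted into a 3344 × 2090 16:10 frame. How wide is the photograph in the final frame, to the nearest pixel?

2571 px

Inside the 2100×1575 canvas the photograph is height-limited at 1937.25 × 1575.00.
4×3 in 3344×2090: fills the height, so the intermediate becomes 2786.67 × 2090.00 — a scale of ×1.3270.
So the photograph's width is 1937.25 × 1.3270 ≈ 2570.70.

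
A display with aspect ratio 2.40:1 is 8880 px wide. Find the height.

Height = 8880 / 2.400 = 3700.

3700 px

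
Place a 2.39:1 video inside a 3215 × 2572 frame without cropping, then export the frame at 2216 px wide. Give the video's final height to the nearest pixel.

Fitted into 3215×2572, the video spans the width; its height is 3215 / 2.390 ≈ 1345.19 px.
The frame scales by 2216/3215 = 0.6893; 1345.19 × 0.6893 ≈ 927.20 px.

927 px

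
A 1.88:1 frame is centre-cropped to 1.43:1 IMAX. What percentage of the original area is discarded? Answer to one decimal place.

1.43:1 IMAX is narrower than 1.88:1, so the crop keeps the full height and trims the width.
Fraction kept = (1.430)/(1.880) ≈ 76.06%, so 23.94% is lost.

23.9%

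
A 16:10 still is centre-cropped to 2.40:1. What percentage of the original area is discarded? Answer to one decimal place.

Going from 16:10 to 2.40:1 means cutting height while keeping width.
Fraction kept = (1.600)/(2.400) ≈ 66.67%, so 33.33% is lost.

33.3%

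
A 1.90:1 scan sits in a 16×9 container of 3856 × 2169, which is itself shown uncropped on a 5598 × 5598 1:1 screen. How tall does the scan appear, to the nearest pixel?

Inside the 3856×2169 canvas the scan is width-limited at 3856.00 × 2029.47.
The 16×9 canvas is width-limited in 5598×5598, giving 5598.00 × 3148.88; scale factor 1.4518.
So the scan's height is 2029.47 × 1.4518 ≈ 2946.32.

2946 px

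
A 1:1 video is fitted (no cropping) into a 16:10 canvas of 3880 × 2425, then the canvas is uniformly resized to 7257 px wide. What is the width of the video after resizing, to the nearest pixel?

Fitted into 3880×2425, the video spans the height; its width is 2425 × 1/1 ≈ 2425.00 px.
Resizing to 7257 px wide multiplies everything by 1.8704: 2425.00 → 4535.62 px.

4536 px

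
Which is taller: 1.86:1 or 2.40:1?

1.86 and 2.4; 2.4 > 1.86. The smaller width-to-height ratio is the taller frame.

1.86:1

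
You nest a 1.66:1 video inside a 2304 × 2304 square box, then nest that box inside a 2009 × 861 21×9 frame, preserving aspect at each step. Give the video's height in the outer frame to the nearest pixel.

519 px

Inside the 2304×2304 canvas the video is width-limited at 2304.00 × 1387.95.
square in 2009×861: fills the height, so the intermediate becomes 861.00 × 861.00 — a scale of ×0.3737.
Applying the same ×0.3737: 1387.95 → 518.67.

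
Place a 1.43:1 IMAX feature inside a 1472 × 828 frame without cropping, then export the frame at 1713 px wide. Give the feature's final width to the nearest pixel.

1378 px

In the 1472×828 frame the feature fills the height: width = 828 × 1.430 ≈ 1184.04 px.
Scaling 1472 → 1713 is ×1.1637, so the width becomes 1184.04 × 1.1637 ≈ 1377.89 px.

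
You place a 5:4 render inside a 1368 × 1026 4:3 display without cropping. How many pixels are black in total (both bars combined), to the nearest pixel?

87723 pixels

5:4 is narrower than 4:3, so it spans the full height.
That makes the image 1282.5000 px wide (1026 × 5/4).
Leftover width: 1368 − 1282.5000 = 85.5000 px.
Across the 1026-px span: 85.5000 × 1026 ≈ 87723 px.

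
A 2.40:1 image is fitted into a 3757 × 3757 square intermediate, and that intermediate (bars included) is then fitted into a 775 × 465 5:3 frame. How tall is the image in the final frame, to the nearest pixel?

194 px

Inside the 3757×3757 canvas the image is width-limited at 3757.00 × 1565.42.
square in 775×465: fills the height, so the intermediate becomes 465.00 × 465.00 — a scale of ×0.1238.
The image scales with it: height 1565.42 × 0.1238 ≈ 193.75.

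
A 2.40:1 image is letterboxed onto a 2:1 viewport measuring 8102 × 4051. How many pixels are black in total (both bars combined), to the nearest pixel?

2.40:1 (2.400) > 2:1 (2.000), so the image fills the width.
The image is 8102 / 2.400 ≈ 3375.8333 px tall.
4051 − 3375.8333 = 675.1667 px of bars.
That's 675.1667 × 8102 ≈ 5470200 black pixels.

5470200 pixels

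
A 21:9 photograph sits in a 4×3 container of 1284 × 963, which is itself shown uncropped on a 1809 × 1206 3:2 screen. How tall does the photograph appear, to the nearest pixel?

689 px

First fit — 21:9 into 1284×963 spans the width: 1284.00 × 550.29.
Second fit — the 4×3 canvas into 1809×1206 spans the height: 1608.00 × 1206.00 (×1.2523 from 1284×963).
Applying the same ×1.2523: 550.29 → 689.14.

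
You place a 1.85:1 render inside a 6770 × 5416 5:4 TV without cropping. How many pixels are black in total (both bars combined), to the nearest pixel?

1.85:1 (1.850) > 5:4 (1.250), so the render fills the width.
The render is 6770 / 1.850 ≈ 3659.4595 px tall.
Black = 5416 − 3659.4595 = 1756.5405 px.
That's 1756.5405 × 6770 ≈ 11891779 black pixels.

11891779 pixels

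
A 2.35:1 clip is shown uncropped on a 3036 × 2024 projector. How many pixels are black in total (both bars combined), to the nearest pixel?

2.35:1 is wider than 3×2, so it spans the full width.
The clip is 3036 / 2.350 ≈ 1291.9149 px tall.
2024 − 1291.9149 = 732.0851 px of bars.
Across the 3036-px span: 732.0851 × 3036 ≈ 2222610 px.

2222610 pixels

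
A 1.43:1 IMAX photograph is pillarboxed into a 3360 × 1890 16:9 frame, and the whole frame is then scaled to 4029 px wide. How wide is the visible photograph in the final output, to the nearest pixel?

Fitted into 3360×1890, the photograph spans the height; its width is 1890 × 1.430 ≈ 2702.70 px.
Scaling 3360 → 4029 is ×1.1991, so the width becomes 2702.70 × 1.1991 ≈ 3240.83 px.

3241 px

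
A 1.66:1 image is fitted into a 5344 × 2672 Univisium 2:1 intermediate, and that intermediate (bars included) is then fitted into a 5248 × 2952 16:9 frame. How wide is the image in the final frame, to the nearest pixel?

First fit — 1.66:1 into 5344×2672 spans the height: 4435.52 × 2672.00.
Univisium 2:1 in 5248×2952: fills the width, so the intermediate becomes 5248.00 × 2624.00 — a scale of ×0.9820.
The image scales with it: width 4435.52 × 0.9820 ≈ 4355.84.

4356 px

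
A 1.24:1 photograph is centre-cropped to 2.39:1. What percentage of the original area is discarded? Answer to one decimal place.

The width stays; only height is cut (since 2.39:1 is wider than 1.24:1).
(1.240)/(2.390) ≈ 0.519 of the area survives, leaving 48.12% discarded.

48.1%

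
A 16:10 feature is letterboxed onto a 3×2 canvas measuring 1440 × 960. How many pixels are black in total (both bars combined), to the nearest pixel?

86400 pixels

16:10 is wider than 3×2, so it spans the full width.
The feature is 1440 × 10/16 ≈ 900.0000 px tall.
Leftover height: 960 − 900.0000 = 60.0000 px.
Bar area = 60.0000 × 1440 ≈ 86400 px.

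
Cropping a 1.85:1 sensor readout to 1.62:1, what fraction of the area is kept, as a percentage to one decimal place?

87.6%

1.62:1 is narrower than 1.85:1, so the crop keeps the full height and trims the width.
Fraction kept = (1.620)/(1.850) ≈ 87.57%.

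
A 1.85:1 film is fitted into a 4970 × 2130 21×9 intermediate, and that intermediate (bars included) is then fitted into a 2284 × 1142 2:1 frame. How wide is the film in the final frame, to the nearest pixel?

First fit — 1.85:1 into 4970×2130 spans the height: 3940.50 × 2130.00.
21×9 in 2284×1142: fills the width, so the intermediate becomes 2284.00 × 978.86 — a scale of ×0.4596.
The film scales with it: width 3940.50 × 0.4596 ≈ 1810.89.

1811 px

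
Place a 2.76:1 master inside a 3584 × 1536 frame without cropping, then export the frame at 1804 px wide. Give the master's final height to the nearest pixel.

654 px

At 3584×1536 the master is width-limited, so height = 3584 / 2.760 ≈ 1298.55 px.
The frame scales by 1804/3584 = 0.5033; 1298.55 × 0.5033 ≈ 653.62 px.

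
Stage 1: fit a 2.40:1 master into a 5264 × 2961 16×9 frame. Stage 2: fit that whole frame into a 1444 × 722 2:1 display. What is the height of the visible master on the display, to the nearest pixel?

First fit — 2.40:1 into 5264×2961 spans the width: 5264.00 × 2193.33.
The 16×9 canvas is height-limited in 1444×722, giving 1283.56 × 722.00; scale factor 0.2438.
Applying the same ×0.2438: 2193.33 → 534.81.

535 px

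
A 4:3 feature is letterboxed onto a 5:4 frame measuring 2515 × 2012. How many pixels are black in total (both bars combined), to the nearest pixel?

4:3 is wider than 5:4, so it spans the full width.
Content height = 2515 × 3/4 ≈ 1886.2500 px.
Leftover height: 2012 − 1886.2500 = 125.7500 px.
Bar area = 125.7500 × 2515 ≈ 316261 px.

316261 pixels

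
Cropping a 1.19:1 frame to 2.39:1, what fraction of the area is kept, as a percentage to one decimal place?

49.8%

The width stays; only height is cut (since 2.39:1 is wider than 1.19:1).
Fraction kept = (1.190)/(2.390) ≈ 49.79%.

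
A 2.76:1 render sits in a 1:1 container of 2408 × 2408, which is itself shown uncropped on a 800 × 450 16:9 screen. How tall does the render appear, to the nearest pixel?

163 px

2.76:1 in 2408×2408: fills the width, so the render is 2408.00 × 872.46.
Second fit — the 1:1 canvas into 800×450 spans the height: 450.00 × 450.00 (×0.1869 from 2408×2408).
The render scales with it: height 872.46 × 0.1869 ≈ 163.04.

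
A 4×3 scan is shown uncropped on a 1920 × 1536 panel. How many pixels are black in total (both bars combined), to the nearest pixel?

184320 pixels

Since 1.333 > 1.250, the scan is width-limited.
Content height = 1920 × 3/4 ≈ 1440.0000 px.
Leftover height: 1536 − 1440.0000 = 96.0000 px.
That's 96.0000 × 1920 ≈ 184320 black pixels.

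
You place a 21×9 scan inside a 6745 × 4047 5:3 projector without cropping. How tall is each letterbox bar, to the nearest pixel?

578 px

21×9 (2.333) > 5:3 (1.667), so the scan fills the width.
Content height = 6745 × 9/21 ≈ 2890.71 px.
Leftover height: 4047 − 2890.71 = 1156.29 px → 578.14 each side.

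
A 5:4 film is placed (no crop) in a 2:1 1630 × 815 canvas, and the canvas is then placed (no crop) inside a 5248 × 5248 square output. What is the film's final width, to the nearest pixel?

3280 px

Inside the 1630×815 canvas the film is height-limited at 1018.75 × 815.00.
The 2:1 canvas is width-limited in 5248×5248, giving 5248.00 × 2624.00; scale factor 3.2196.
The film scales with it: width 1018.75 × 3.2196 ≈ 3280.00.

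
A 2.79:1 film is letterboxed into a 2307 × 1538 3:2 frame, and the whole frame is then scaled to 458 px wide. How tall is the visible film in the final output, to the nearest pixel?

164 px

In the 2307×1538 frame the film fills the width: height = 2307 / 2.790 ≈ 826.88 px.
The frame scales by 458/2307 = 0.1985; 826.88 × 0.1985 ≈ 164.16 px.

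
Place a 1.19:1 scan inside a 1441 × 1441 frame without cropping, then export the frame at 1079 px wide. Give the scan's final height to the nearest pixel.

Fitted into 1441×1441, the scan spans the width; its height is 1441 / 1.190 ≈ 1210.92 px.
Scaling 1441 → 1079 is ×0.7488, so the height becomes 1210.92 × 0.7488 ≈ 906.72 px.

907 px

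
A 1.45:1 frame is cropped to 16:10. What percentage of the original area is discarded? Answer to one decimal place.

Going from 1.45:1 to 16:10 means cutting height while keeping width.
Fraction kept = (1.450)/(1.600) ≈ 90.62%, so 9.38% is lost.

9.4%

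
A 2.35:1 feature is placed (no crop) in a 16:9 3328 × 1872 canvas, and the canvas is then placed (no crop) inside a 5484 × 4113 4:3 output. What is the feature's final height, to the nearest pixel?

2.35:1 in 3328×1872: fills the width, so the feature is 3328.00 × 1416.17.
Second fit — the 16:9 canvas into 5484×4113 spans the width: 5484.00 × 3084.75 (×1.6478 from 3328×1872).
So the feature's height is 1416.17 × 1.6478 ≈ 2333.62.

2334 px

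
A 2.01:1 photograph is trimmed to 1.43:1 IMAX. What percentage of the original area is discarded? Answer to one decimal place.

28.9%

The height stays; only width is cut (since 1.43:1 IMAX is narrower than 2.01:1).
Fraction kept = (1.430)/(2.010) ≈ 71.14%, so 28.86% is lost.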